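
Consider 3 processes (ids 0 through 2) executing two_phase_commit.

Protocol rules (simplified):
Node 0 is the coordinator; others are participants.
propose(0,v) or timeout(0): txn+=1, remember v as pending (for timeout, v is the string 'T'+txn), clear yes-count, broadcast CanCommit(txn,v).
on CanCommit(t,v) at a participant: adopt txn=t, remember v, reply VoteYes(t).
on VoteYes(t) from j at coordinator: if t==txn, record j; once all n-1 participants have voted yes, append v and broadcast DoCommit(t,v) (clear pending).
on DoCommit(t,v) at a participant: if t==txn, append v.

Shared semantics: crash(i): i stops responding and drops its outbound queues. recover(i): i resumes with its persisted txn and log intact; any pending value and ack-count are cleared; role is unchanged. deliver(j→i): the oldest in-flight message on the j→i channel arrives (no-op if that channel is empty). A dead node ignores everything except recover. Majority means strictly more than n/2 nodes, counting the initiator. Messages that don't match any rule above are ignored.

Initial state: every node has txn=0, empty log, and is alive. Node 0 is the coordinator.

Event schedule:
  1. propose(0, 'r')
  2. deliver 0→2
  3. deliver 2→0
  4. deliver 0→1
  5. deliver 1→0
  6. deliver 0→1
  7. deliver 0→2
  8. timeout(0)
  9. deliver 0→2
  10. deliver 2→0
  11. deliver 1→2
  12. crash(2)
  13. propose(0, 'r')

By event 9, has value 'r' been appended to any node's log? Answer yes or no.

after 1 — propose(0,'r'): n0:coor/t1/[-]
after 2 — deliver 0→2: n2:part/t1/[-]
after 3 — deliver 2→0: ·
after 4 — deliver 0→1: n1:part/t1/[-]
after 5 — deliver 1→0: n0:coor/t1/[r]
after 6 — deliver 0→1: n1:part/t1/[r]
after 7 — deliver 0→2: n2:part/t1/[r]
after 8 — timeout(0): n0:coor/t2/[r]
after 9 — deliver 0→2: n2:part/t2/[r]

yes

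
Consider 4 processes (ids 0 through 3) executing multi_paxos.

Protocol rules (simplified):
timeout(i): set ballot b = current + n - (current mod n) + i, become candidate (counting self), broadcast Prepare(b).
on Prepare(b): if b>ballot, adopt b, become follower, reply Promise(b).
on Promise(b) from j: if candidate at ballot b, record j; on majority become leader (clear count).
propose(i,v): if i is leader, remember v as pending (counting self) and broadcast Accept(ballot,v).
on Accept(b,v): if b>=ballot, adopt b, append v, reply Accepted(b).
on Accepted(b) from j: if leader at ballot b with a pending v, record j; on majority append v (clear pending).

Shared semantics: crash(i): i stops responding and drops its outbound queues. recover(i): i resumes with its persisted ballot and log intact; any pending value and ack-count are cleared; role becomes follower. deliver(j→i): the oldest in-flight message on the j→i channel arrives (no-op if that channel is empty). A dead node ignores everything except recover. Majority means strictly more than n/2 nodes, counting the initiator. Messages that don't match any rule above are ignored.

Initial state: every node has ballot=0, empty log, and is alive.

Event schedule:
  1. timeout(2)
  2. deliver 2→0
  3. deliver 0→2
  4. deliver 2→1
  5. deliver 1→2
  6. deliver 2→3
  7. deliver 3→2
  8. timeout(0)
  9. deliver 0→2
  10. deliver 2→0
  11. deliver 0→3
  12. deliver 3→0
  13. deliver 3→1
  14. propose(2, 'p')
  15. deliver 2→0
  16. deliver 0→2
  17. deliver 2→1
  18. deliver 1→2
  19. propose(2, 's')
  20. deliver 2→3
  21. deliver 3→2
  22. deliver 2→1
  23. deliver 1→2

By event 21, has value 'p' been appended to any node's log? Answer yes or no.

no

step 1 timeout(2): 2={cand,b=6,log=-}
step 2 deliver 2→0: 0={foll,b=6,log=-}
step 3 deliver 0→2: —
step 4 deliver 2→1: 1={foll,b=6,log=-}
step 5 deliver 1→2: 2={lead,b=6,log=-}
step 6 deliver 2→3: 3={foll,b=6,log=-}
step 7 deliver 3→2: —
step 8 timeout(0): 0={cand,b=8,log=-}
step 9 deliver 0→2: 2={foll,b=8,log=-}
step 10 deliver 2→0: —
step 11 deliver 0→3: 3={foll,b=8,log=-}
step 12 deliver 3→0: 0={lead,b=8,log=-}
step 13 deliver 3→1: —
step 14 propose(2,'p'): —
step 15 deliver 2→0: —
step 16 deliver 0→2: —
step 17 deliver 2→1: —
step 18 deliver 1→2: —
step 19 propose(2,'s'): —
step 20 deliver 2→3: —
step 21 deliver 3→2: —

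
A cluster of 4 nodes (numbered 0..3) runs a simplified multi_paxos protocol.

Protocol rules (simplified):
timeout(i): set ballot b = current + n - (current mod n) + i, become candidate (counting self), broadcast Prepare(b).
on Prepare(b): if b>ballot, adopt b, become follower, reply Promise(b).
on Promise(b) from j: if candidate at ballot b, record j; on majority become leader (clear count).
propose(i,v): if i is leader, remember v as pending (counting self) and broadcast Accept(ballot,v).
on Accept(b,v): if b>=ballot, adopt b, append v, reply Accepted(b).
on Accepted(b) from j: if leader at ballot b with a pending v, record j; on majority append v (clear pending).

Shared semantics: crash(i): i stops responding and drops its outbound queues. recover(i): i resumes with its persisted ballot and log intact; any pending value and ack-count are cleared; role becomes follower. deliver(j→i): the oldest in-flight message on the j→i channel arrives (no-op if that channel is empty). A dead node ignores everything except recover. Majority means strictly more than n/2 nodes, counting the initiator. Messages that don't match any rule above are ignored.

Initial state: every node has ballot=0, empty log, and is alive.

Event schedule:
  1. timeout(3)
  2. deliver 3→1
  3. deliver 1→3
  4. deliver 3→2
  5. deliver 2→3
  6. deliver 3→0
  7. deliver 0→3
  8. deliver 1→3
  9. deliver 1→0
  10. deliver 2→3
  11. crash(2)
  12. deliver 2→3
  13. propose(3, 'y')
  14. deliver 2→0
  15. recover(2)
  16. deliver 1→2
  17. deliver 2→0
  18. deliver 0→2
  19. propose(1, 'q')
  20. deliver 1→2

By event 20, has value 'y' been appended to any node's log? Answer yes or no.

no

step 1 timeout(3): 3={cand,b=7,log=-}
step 2 deliver 3→1: 1={foll,b=7,log=-}
step 3 deliver 1→3: —
step 4 deliver 3→2: 2={foll,b=7,log=-}
step 5 deliver 2→3: 3={lead,b=7,log=-}
step 6 deliver 3→0: 0={foll,b=7,log=-}
step 7 deliver 0→3: —
step 8 deliver 1→3: —
step 9 deliver 1→0: —
step 10 deliver 2→3: —
step 11 crash(2): 2={✗foll,b=7,log=-}
step 12 deliver 2→3: —
step 13 propose(3,'y'): —
step 14 deliver 2→0: —
step 15 recover(2): 2={foll,b=7,log=-}
step 16 deliver 1→2: —
step 17 deliver 2→0: —
step 18 deliver 0→2: —
step 19 propose(1,'q'): —
step 20 deliver 1→2: —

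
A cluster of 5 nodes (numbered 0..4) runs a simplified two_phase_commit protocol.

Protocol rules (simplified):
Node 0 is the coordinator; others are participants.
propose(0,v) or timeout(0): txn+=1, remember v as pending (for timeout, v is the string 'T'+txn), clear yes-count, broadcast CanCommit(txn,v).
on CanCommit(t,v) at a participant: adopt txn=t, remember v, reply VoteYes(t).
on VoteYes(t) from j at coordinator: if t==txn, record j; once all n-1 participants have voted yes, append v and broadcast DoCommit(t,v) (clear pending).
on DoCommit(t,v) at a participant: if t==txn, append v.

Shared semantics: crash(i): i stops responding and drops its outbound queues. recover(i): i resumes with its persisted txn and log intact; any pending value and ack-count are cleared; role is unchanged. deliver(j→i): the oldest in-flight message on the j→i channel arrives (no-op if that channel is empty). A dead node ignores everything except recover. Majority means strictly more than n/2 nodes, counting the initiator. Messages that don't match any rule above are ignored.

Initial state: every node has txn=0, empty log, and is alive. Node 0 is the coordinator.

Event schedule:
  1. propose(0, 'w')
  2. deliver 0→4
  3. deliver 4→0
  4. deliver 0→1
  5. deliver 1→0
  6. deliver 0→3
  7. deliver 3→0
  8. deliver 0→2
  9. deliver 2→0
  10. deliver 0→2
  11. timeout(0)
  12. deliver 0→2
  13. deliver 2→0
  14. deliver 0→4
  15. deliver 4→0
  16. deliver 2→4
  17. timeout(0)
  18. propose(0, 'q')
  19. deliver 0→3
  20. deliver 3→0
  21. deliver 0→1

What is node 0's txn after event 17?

3

1. propose(0,'w'):  <0:coor t1 ->
2. deliver 0→4:  <4:part t1 ->
3. deliver 4→0:  nop
4. deliver 0→1:  <1:part t1 ->
5. deliver 1→0:  nop
6. deliver 0→3:  <3:part t1 ->
7. deliver 3→0:  nop
8. deliver 0→2:  <2:part t1 ->
9. deliver 2→0:  <0:coor t1 w>
10. deliver 0→2:  <2:part t1 w>
11. timeout(0):  <0:coor t2 w>
12. deliver 0→2:  <2:part t2 w>
13. deliver 2→0:  nop
14. deliver 0→4:  <4:part t1 w>
15. deliver 4→0:  nop
16. deliver 2→4:  nop
17. timeout(0):  <0:coor t3 w>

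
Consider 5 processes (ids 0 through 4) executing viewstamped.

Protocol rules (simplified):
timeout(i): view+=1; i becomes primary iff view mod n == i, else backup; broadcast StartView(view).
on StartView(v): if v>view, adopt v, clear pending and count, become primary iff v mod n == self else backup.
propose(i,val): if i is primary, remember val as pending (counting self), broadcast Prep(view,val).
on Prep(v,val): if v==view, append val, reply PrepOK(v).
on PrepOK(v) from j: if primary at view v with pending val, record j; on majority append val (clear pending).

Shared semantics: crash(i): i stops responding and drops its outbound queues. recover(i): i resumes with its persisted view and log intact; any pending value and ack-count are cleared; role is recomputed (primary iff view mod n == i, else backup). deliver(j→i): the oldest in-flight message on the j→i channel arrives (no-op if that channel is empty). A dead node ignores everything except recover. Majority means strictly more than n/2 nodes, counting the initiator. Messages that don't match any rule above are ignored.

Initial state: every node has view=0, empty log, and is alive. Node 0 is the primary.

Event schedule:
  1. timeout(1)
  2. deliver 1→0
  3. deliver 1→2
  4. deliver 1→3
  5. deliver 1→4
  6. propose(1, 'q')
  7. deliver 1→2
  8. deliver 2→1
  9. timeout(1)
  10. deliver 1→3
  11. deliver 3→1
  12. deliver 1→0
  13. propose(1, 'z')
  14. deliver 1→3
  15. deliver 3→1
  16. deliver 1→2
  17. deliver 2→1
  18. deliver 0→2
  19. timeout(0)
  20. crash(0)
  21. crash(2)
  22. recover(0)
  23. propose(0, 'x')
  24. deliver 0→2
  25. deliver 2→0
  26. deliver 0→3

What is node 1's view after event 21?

step 1 timeout(1): 1={prim,v=1,log=-}
step 2 deliver 1→0: 0={back,v=1,log=-}
step 3 deliver 1→2: 2={back,v=1,log=-}
step 4 deliver 1→3: 3={back,v=1,log=-}
step 5 deliver 1→4: 4={back,v=1,log=-}
step 6 propose(1,'q'): —
step 7 deliver 1→2: 2={back,v=1,log=q}
step 8 deliver 2→1: —
step 9 timeout(1): 1={back,v=2,log=-}
step 10 deliver 1→3: 3={back,v=1,log=q}
step 11 deliver 3→1: —
step 12 deliver 1→0: 0={back,v=1,log=q}
step 13 propose(1,'z'): —
step 14 deliver 1→3: 3={back,v=2,log=q}
step 15 deliver 3→1: —
step 16 deliver 1→2: 2={prim,v=2,log=q}
step 17 deliver 2→1: —
step 18 deliver 0→2: —
step 19 timeout(0): 0={back,v=2,log=q}
step 20 crash(0): 0={✗back,v=2,log=q}
step 21 crash(2): 2={✗prim,v=2,log=q}

2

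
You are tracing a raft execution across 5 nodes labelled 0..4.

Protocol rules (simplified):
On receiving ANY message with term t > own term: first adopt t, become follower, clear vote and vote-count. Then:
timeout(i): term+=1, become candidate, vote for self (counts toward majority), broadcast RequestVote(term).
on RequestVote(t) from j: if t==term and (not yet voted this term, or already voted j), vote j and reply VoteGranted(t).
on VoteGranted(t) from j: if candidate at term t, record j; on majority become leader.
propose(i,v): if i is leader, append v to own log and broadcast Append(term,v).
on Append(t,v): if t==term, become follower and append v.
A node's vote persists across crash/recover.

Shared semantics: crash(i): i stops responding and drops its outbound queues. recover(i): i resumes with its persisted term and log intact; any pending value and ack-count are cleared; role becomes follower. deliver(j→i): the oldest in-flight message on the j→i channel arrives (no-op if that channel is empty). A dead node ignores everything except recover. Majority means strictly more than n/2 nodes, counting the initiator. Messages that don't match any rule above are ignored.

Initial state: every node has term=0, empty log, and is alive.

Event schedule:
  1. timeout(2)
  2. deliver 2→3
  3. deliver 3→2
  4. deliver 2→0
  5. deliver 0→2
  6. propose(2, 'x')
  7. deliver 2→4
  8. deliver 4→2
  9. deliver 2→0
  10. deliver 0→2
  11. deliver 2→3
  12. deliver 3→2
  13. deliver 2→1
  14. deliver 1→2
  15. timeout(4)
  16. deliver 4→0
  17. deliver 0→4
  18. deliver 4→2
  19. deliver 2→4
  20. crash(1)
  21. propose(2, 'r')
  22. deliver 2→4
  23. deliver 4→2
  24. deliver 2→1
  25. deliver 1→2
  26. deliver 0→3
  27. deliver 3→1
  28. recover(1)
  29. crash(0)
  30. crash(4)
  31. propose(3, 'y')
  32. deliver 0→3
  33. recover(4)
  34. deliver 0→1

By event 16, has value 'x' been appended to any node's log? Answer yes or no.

yes

e1 timeout(2): 2[cand,t=1,-]
e2 deliver 2→3: 3[foll,t=1,-]
e3 deliver 3→2: ·
e4 deliver 2→0: 0[foll,t=1,-]
e5 deliver 0→2: 2[lead,t=1,-]
e6 propose(2,'x'): 2[lead,t=1,x]
e7 deliver 2→4: 4[foll,t=1,-]
e8 deliver 4→2: ·
e9 deliver 2→0: 0[foll,t=1,x]
e10 deliver 0→2: ·
e11 deliver 2→3: 3[foll,t=1,x]
e12 deliver 3→2: ·
e13 deliver 2→1: 1[foll,t=1,-]
e14 deliver 1→2: ·
e15 timeout(4): 4[cand,t=2,-]
e16 deliver 4→0: 0[foll,t=2,x]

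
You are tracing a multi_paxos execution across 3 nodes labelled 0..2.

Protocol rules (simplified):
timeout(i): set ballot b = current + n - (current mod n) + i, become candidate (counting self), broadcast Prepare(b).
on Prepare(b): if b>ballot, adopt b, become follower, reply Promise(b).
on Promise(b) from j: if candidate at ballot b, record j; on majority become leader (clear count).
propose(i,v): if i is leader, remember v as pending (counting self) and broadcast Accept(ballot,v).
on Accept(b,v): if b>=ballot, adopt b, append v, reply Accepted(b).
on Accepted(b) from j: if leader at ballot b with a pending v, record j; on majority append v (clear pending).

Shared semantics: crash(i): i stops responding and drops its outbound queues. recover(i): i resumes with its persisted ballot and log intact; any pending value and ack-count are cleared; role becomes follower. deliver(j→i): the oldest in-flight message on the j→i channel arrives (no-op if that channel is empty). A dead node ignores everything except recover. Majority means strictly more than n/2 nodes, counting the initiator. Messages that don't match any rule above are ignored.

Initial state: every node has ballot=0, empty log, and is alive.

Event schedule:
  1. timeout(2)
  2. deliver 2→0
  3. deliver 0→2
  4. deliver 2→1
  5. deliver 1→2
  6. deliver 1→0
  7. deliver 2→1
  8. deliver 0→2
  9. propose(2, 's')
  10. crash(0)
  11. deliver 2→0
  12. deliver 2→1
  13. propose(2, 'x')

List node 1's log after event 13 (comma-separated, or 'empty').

s

step 1 timeout(2): 2={cand,b=5,log=-}
step 2 deliver 2→0: 0={foll,b=5,log=-}
step 3 deliver 0→2: 2={lead,b=5,log=-}
step 4 deliver 2→1: 1={foll,b=5,log=-}
step 5 deliver 1→2: —
step 6 deliver 1→0: —
step 7 deliver 2→1: —
step 8 deliver 0→2: —
step 9 propose(2,'s'): —
step 10 crash(0): 0={✗foll,b=5,log=-}
step 11 deliver 2→0: —
step 12 deliver 2→1: 1={foll,b=5,log=s}
step 13 propose(2,'x'): —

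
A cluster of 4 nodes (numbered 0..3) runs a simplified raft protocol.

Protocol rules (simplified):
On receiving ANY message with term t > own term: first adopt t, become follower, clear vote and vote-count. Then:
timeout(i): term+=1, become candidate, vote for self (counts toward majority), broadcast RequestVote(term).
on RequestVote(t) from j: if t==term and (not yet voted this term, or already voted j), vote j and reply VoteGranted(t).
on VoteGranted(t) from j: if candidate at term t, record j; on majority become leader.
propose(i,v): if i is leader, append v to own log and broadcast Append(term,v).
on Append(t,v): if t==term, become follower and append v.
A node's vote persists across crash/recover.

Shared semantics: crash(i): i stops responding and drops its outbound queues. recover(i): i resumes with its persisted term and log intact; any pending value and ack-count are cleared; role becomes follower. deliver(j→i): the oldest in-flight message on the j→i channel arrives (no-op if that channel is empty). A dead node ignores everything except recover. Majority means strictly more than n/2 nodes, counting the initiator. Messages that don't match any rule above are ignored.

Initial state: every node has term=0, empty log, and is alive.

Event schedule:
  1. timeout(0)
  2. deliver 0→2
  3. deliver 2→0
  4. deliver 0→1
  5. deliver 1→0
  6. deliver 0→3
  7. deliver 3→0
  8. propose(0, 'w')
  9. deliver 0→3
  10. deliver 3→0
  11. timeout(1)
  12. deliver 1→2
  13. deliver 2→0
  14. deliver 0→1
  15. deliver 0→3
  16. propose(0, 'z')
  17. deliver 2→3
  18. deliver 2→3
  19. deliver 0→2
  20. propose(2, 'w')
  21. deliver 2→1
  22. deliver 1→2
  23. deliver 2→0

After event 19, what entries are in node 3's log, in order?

w

1. timeout(0):  <0:cand t1 ->
2. deliver 0→2:  <2:foll t1 ->
3. deliver 2→0:  nop
4. deliver 0→1:  <1:foll t1 ->
5. deliver 1→0:  <0:lead t1 ->
6. deliver 0→3:  <3:foll t1 ->
7. deliver 3→0:  nop
8. propose(0,'w'):  <0:lead t1 w>
9. deliver 0→3:  <3:foll t1 w>
10. deliver 3→0:  nop
11. timeout(1):  <1:cand t2 ->
12. deliver 1→2:  <2:foll t2 ->
13. deliver 2→0:  nop
14. deliver 0→1:  nop
15. deliver 0→3:  nop
16. propose(0,'z'):  <0:lead t1 w,z>
17. deliver 2→3:  nop
18. deliver 2→3:  nop
19. deliver 0→2:  nop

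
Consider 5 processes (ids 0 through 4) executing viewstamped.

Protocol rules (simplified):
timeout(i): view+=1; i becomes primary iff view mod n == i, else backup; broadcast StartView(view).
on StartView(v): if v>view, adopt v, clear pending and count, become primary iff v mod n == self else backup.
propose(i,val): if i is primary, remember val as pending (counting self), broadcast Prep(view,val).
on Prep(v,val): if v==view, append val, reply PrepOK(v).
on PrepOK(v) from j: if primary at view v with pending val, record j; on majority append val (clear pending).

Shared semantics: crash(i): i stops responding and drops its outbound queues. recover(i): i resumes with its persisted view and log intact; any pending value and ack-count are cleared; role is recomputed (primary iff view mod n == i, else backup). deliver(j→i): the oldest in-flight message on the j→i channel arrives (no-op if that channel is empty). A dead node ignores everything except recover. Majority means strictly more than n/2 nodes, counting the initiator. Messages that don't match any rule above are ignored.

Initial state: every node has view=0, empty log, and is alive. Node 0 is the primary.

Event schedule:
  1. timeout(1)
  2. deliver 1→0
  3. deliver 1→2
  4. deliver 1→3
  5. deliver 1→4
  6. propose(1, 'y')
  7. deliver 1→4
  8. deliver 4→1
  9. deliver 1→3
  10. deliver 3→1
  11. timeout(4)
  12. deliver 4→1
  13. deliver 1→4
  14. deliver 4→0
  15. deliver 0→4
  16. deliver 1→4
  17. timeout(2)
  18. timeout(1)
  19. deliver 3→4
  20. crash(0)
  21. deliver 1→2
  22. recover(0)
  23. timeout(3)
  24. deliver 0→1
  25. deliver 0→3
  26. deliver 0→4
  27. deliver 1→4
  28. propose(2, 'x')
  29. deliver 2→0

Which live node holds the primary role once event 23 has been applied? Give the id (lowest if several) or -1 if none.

after 1 — timeout(1): n1:prim/v1/[-]
after 2 — deliver 1→0: n0:back/v1/[-]
after 3 — deliver 1→2: n2:back/v1/[-]
after 4 — deliver 1→3: n3:back/v1/[-]
after 5 — deliver 1→4: n4:back/v1/[-]
after 6 — propose(1,'y'): ·
after 7 — deliver 1→4: n4:back/v1/[y]
after 8 — deliver 4→1: ·
after 9 — deliver 1→3: n3:back/v1/[y]
after 10 — deliver 3→1: n1:prim/v1/[y]
after 11 — timeout(4): n4:back/v2/[y]
after 12 — deliver 4→1: n1:back/v2/[y]
after 13 — deliver 1→4: ·
after 14 — deliver 4→0: n0:back/v2/[-]
after 15 — deliver 0→4: ·
after 16 — deliver 1→4: ·
after 17 — timeout(2): n2:prim/v2/[-]
after 18 — timeout(1): n1:back/v3/[y]
after 19 — deliver 3→4: ·
after 20 — crash(0): n0:✗back/v2/[-]
after 21 — deliver 1→2: ·
after 22 — recover(0): n0:back/v2/[-]
after 23 — timeout(3): n3:back/v2/[y]

2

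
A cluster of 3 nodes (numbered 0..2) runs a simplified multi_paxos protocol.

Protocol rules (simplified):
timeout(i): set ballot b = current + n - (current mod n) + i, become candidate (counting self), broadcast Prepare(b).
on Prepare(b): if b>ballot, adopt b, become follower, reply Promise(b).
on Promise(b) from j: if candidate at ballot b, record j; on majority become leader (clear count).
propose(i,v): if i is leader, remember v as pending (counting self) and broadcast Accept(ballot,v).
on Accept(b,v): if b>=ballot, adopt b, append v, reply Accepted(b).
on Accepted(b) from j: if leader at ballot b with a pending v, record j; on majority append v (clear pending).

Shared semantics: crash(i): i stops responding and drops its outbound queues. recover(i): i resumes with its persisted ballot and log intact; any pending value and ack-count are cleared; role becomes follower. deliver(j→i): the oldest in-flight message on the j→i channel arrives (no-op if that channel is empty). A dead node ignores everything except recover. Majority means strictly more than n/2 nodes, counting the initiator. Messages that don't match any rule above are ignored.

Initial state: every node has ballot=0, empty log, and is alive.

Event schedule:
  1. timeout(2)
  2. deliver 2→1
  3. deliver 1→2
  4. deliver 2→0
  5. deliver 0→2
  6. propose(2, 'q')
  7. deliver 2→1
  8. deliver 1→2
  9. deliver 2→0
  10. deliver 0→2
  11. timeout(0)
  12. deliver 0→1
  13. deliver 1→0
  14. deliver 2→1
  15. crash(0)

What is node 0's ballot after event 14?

6

e1 timeout(2): 2[cand,b=5,-]
e2 deliver 2→1: 1[foll,b=5,-]
e3 deliver 1→2: 2[lead,b=5,-]
e4 deliver 2→0: 0[foll,b=5,-]
e5 deliver 0→2: ·
e6 propose(2,'q'): ·
e7 deliver 2→1: 1[foll,b=5,q]
e8 deliver 1→2: 2[lead,b=5,q]
e9 deliver 2→0: 0[foll,b=5,q]
e10 deliver 0→2: ·
e11 timeout(0): 0[cand,b=6,q]
e12 deliver 0→1: 1[foll,b=6,q]
e13 deliver 1→0: 0[lead,b=6,q]
e14 deliver 2→1: ·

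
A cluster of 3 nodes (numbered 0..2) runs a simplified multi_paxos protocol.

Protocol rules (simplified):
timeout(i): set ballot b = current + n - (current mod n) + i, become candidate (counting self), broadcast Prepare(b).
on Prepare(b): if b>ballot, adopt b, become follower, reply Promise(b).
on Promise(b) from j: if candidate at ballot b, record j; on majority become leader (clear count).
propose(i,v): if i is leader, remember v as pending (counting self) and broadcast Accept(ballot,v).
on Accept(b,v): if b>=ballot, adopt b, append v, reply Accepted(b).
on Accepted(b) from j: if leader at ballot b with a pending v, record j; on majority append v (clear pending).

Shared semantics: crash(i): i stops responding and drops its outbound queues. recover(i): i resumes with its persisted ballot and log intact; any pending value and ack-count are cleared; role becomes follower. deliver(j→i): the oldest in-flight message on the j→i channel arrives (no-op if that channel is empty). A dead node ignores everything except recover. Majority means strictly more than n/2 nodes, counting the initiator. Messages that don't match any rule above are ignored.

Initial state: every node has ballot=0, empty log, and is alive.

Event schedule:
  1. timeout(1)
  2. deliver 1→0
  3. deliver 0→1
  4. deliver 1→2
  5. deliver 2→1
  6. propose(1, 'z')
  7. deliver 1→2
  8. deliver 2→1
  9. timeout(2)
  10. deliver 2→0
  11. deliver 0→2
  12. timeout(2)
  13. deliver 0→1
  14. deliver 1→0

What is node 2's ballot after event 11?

e1 timeout(1): 1[cand,b=4,-]
e2 deliver 1→0: 0[foll,b=4,-]
e3 deliver 0→1: 1[lead,b=4,-]
e4 deliver 1→2: 2[foll,b=4,-]
e5 deliver 2→1: ·
e6 propose(1,'z'): ·
e7 deliver 1→2: 2[foll,b=4,z]
e8 deliver 2→1: 1[lead,b=4,z]
e9 timeout(2): 2[cand,b=8,z]
e10 deliver 2→0: 0[foll,b=8,-]
e11 deliver 0→2: 2[lead,b=8,z]

8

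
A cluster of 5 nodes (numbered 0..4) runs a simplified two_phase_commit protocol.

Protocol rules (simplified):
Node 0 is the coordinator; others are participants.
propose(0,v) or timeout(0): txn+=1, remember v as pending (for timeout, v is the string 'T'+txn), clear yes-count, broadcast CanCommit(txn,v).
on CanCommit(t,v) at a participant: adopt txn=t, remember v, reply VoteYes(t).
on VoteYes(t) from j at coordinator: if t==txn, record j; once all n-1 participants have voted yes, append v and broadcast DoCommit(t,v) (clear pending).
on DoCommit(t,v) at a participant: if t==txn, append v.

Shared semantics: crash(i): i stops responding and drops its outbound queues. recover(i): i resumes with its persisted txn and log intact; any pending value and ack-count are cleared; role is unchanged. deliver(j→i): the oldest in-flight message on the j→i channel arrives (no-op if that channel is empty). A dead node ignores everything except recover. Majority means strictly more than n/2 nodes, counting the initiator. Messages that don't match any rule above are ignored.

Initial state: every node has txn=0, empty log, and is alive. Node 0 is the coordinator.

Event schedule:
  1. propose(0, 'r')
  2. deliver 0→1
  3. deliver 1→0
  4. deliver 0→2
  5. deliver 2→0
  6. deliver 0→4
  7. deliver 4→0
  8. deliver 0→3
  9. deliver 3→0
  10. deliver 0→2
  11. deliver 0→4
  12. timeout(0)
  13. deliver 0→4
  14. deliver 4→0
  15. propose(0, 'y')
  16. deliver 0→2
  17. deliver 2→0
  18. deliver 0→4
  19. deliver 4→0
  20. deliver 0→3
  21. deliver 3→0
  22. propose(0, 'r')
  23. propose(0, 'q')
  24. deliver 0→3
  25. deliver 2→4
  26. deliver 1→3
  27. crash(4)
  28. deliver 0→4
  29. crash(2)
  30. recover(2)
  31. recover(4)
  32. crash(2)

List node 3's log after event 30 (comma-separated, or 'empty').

e1 propose(0,'r'): 0[coor,t=1,-]
e2 deliver 0→1: 1[part,t=1,-]
e3 deliver 1→0: ·
e4 deliver 0→2: 2[part,t=1,-]
e5 deliver 2→0: ·
e6 deliver 0→4: 4[part,t=1,-]
e7 deliver 4→0: ·
e8 deliver 0→3: 3[part,t=1,-]
e9 deliver 3→0: 0[coor,t=1,r]
e10 deliver 0→2: 2[part,t=1,r]
e11 deliver 0→4: 4[part,t=1,r]
e12 timeout(0): 0[coor,t=2,r]
e13 deliver 0→4: 4[part,t=2,r]
e14 deliver 4→0: ·
e15 propose(0,'y'): 0[coor,t=3,r]
e16 deliver 0→2: 2[part,t=2,r]
e17 deliver 2→0: ·
e18 deliver 0→4: 4[part,t=3,r]
e19 deliver 4→0: ·
e20 deliver 0→3: 3[part,t=1,r]
e21 deliver 3→0: ·
e22 propose(0,'r'): 0[coor,t=4,r]
e23 propose(0,'q'): 0[coor,t=5,r]
e24 deliver 0→3: 3[part,t=2,r]
e25 deliver 2→4: ·
e26 deliver 1→3: ·
e27 crash(4): 4[✗part,t=3,r]
e28 deliver 0→4: ·
e29 crash(2): 2[✗part,t=2,r]
e30 recover(2): 2[part,t=2,r]

r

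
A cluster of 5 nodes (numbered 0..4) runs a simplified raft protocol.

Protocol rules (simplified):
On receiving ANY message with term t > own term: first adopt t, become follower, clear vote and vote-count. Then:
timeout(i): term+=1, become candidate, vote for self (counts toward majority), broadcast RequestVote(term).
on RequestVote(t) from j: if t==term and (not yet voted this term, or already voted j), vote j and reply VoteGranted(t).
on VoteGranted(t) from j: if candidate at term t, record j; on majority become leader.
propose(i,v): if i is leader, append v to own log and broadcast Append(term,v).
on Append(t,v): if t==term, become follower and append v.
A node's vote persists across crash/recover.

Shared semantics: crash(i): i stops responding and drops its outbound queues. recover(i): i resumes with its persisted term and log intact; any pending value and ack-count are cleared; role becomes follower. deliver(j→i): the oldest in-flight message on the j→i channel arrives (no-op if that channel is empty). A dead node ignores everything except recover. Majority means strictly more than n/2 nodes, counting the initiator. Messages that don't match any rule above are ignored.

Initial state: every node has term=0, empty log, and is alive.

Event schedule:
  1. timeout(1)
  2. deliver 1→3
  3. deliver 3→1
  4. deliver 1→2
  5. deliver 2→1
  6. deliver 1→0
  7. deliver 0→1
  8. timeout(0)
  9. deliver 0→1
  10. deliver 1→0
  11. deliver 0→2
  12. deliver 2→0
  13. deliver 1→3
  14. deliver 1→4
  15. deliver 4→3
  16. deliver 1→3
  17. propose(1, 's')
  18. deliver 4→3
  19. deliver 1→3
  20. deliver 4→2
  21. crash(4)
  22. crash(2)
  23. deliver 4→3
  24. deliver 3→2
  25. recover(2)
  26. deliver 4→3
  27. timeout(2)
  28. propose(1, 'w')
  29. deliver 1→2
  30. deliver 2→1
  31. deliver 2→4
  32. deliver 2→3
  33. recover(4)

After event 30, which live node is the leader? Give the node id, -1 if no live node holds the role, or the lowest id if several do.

1. timeout(1):  <1:cand t1 ->
2. deliver 1→3:  <3:foll t1 ->
3. deliver 3→1:  nop
4. deliver 1→2:  <2:foll t1 ->
5. deliver 2→1:  <1:lead t1 ->
6. deliver 1→0:  <0:foll t1 ->
7. deliver 0→1:  nop
8. timeout(0):  <0:cand t2 ->
9. deliver 0→1:  <1:foll t2 ->
10. deliver 1→0:  nop
11. deliver 0→2:  <2:foll t2 ->
12. deliver 2→0:  <0:lead t2 ->
13. deliver 1→3:  nop
14. deliver 1→4:  <4:foll t1 ->
15. deliver 4→3:  nop
16. deliver 1→3:  nop
17. propose(1,'s'):  nop
18. deliver 4→3:  nop
19. deliver 1→3:  nop
20. deliver 4→2:  nop
21. crash(4):  <4:✗foll t1 ->
22. crash(2):  <2:✗foll t2 ->
23. deliver 4→3:  nop
24. deliver 3→2:  nop
25. recover(2):  <2:foll t2 ->
26. deliver 4→3:  nop
27. timeout(2):  <2:cand t3 ->
28. propose(1,'w'):  nop
29. deliver 1→2:  nop
30. deliver 2→1:  <1:foll t3 ->

0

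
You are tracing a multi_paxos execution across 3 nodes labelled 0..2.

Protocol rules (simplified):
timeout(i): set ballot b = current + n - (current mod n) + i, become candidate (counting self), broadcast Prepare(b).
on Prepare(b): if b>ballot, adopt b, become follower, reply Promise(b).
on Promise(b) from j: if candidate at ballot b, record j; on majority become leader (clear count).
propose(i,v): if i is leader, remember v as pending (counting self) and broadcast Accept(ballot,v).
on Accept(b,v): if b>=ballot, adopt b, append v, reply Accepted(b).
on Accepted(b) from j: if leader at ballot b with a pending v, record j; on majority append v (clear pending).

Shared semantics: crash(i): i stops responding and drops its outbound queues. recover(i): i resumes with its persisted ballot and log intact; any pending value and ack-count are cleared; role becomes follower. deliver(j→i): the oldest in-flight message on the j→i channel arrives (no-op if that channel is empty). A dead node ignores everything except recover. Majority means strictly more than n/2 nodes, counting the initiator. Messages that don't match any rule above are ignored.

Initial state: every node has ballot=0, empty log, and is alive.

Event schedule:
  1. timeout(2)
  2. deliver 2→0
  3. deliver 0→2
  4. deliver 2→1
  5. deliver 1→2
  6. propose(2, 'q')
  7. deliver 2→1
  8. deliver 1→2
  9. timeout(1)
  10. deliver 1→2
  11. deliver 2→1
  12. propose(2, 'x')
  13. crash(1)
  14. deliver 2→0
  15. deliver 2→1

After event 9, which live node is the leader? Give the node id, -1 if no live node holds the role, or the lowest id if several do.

2

[1] timeout(2) → N2(cand b5 [-])
[2] deliver 2→0 → N0(foll b5 [-])
[3] deliver 0→2 → N2(lead b5 [-])
[4] deliver 2→1 → N1(foll b5 [-])
[5] deliver 1→2 → ∅
[6] propose(2,'q') → ∅
[7] deliver 2→1 → N1(foll b5 [q])
[8] deliver 1→2 → N2(lead b5 [q])
[9] timeout(1) → N1(cand b7 [q])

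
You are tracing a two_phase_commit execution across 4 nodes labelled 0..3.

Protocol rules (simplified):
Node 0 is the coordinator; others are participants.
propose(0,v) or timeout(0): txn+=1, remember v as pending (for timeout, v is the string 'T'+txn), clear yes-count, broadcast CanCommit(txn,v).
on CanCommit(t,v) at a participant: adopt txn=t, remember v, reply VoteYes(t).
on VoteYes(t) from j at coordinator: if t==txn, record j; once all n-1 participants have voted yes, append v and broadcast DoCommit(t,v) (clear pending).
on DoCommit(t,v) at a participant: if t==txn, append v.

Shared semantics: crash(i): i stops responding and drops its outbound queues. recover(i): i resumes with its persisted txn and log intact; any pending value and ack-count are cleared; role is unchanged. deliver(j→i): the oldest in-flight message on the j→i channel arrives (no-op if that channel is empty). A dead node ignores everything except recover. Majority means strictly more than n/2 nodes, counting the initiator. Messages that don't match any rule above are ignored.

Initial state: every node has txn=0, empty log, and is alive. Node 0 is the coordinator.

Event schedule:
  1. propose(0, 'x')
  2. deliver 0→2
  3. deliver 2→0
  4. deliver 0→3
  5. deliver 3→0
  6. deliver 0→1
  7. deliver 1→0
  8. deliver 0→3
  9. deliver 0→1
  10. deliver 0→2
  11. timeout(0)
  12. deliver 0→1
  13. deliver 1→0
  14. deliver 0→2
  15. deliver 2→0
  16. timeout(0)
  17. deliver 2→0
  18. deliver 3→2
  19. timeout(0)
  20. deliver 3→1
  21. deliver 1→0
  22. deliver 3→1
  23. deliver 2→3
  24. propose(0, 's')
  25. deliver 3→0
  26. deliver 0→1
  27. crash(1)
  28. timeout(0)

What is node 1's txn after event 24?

step 1 propose(0,'x'): 0={coor,t=1,log=-}
step 2 deliver 0→2: 2={part,t=1,log=-}
step 3 deliver 2→0: —
step 4 deliver 0→3: 3={part,t=1,log=-}
step 5 deliver 3→0: —
step 6 deliver 0→1: 1={part,t=1,log=-}
step 7 deliver 1→0: 0={coor,t=1,log=x}
step 8 deliver 0→3: 3={part,t=1,log=x}
step 9 deliver 0→1: 1={part,t=1,log=x}
step 10 deliver 0→2: 2={part,t=1,log=x}
step 11 timeout(0): 0={coor,t=2,log=x}
step 12 deliver 0→1: 1={part,t=2,log=x}
step 13 deliver 1→0: —
step 14 deliver 0→2: 2={part,t=2,log=x}
step 15 deliver 2→0: —
step 16 timeout(0): 0={coor,t=3,log=x}
step 17 deliver 2→0: —
step 18 deliver 3→2: —
step 19 timeout(0): 0={coor,t=4,log=x}
step 20 deliver 3→1: —
step 21 deliver 1→0: —
step 22 deliver 3→1: —
step 23 deliver 2→3: —
step 24 propose(0,'s'): 0={coor,t=5,log=x}

2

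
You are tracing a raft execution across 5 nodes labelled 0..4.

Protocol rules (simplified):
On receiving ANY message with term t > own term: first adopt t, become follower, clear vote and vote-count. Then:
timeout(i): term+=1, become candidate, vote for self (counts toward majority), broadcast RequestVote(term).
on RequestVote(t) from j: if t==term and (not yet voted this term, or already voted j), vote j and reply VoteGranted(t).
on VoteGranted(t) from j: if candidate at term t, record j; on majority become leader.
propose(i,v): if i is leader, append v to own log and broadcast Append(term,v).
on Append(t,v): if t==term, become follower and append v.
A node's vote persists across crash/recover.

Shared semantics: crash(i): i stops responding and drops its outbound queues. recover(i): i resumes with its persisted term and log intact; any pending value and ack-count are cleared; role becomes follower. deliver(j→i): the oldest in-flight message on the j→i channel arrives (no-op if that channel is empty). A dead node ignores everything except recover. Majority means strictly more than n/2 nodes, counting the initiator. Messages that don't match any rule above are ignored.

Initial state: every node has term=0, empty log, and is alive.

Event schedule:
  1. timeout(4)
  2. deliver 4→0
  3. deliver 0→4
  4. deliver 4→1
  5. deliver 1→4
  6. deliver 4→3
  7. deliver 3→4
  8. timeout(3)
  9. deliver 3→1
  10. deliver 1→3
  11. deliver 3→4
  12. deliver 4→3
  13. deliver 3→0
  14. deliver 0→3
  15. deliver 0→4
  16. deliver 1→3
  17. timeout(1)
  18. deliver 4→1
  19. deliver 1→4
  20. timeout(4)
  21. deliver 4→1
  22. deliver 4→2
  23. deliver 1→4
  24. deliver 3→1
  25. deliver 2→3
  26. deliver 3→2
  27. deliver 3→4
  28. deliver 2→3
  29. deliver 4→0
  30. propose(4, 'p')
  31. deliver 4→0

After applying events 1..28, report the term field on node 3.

2

e1 timeout(4): 4[cand,t=1,-]
e2 deliver 4→0: 0[foll,t=1,-]
e3 deliver 0→4: ·
e4 deliver 4→1: 1[foll,t=1,-]
e5 deliver 1→4: 4[lead,t=1,-]
e6 deliver 4→3: 3[foll,t=1,-]
e7 deliver 3→4: ·
e8 timeout(3): 3[cand,t=2,-]
e9 deliver 3→1: 1[foll,t=2,-]
e10 deliver 1→3: ·
e11 deliver 3→4: 4[foll,t=2,-]
e12 deliver 4→3: 3[lead,t=2,-]
e13 deliver 3→0: 0[foll,t=2,-]
e14 deliver 0→3: ·
e15 deliver 0→4: ·
e16 deliver 1→3: ·
e17 timeout(1): 1[cand,t=3,-]
e18 deliver 4→1: ·
e19 deliver 1→4: 4[foll,t=3,-]
e20 timeout(4): 4[cand,t=4,-]
e21 deliver 4→1: ·
e22 deliver 4→2: 2[foll,t=1,-]
e23 deliver 1→4: ·
e24 deliver 3→1: ·
e25 deliver 2→3: ·
e26 deliver 3→2: 2[foll,t=2,-]
e27 deliver 3→4: ·
e28 deliver 2→3: ·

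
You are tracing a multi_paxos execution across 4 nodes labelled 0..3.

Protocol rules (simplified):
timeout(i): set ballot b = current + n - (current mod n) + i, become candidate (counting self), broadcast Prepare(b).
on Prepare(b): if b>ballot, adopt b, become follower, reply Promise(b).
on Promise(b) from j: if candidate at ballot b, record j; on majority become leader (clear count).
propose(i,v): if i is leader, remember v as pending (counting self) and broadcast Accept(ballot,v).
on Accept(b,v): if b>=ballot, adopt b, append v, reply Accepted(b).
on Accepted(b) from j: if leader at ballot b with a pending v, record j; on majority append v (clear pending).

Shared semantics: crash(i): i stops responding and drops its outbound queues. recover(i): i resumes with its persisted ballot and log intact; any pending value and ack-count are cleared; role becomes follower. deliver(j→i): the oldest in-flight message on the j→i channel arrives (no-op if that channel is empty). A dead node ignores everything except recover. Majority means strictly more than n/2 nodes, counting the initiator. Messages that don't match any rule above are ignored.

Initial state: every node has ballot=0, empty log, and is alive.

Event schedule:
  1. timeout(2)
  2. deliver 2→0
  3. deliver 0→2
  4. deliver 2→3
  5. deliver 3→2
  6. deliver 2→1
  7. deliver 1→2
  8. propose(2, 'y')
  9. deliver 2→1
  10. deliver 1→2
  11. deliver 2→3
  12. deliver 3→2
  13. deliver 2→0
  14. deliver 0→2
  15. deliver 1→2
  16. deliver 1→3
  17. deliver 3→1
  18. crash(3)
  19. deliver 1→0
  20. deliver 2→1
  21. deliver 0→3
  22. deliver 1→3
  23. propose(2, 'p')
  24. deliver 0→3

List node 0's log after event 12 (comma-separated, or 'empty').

after 1 — timeout(2): n2:cand/b6/[-]
after 2 — deliver 2→0: n0:foll/b6/[-]
after 3 — deliver 0→2: ·
after 4 — deliver 2→3: n3:foll/b6/[-]
after 5 — deliver 3→2: n2:lead/b6/[-]
after 6 — deliver 2→1: n1:foll/b6/[-]
after 7 — deliver 1→2: ·
after 8 — propose(2,'y'): ·
after 9 — deliver 2→1: n1:foll/b6/[y]
after 10 — deliver 1→2: ·
after 11 — deliver 2→3: n3:foll/b6/[y]
after 12 — deliver 3→2: n2:lead/b6/[y]

empty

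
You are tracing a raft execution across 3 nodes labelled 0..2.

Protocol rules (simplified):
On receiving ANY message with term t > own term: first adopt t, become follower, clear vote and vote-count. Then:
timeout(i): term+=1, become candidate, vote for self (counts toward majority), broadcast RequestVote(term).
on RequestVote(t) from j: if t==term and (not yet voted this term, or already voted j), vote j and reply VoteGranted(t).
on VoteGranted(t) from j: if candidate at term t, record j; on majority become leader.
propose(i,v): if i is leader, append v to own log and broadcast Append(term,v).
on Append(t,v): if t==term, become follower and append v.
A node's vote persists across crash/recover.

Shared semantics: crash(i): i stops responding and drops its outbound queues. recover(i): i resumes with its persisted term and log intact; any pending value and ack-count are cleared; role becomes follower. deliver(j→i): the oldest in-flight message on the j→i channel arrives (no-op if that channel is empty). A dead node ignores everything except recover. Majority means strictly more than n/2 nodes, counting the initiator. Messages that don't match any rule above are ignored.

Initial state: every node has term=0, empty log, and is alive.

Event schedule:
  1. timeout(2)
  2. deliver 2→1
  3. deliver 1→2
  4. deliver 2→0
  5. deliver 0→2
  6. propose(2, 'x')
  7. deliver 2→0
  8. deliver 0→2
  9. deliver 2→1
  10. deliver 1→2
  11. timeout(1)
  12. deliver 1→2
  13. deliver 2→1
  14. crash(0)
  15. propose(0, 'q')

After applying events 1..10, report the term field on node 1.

1

step 1 timeout(2): 2={cand,t=1,log=-}
step 2 deliver 2→1: 1={foll,t=1,log=-}
step 3 deliver 1→2: 2={lead,t=1,log=-}
step 4 deliver 2→0: 0={foll,t=1,log=-}
step 5 deliver 0→2: —
step 6 propose(2,'x'): 2={lead,t=1,log=x}
step 7 deliver 2→0: 0={foll,t=1,log=x}
step 8 deliver 0→2: —
step 9 deliver 2→1: 1={foll,t=1,log=x}
step 10 deliver 1→2: —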